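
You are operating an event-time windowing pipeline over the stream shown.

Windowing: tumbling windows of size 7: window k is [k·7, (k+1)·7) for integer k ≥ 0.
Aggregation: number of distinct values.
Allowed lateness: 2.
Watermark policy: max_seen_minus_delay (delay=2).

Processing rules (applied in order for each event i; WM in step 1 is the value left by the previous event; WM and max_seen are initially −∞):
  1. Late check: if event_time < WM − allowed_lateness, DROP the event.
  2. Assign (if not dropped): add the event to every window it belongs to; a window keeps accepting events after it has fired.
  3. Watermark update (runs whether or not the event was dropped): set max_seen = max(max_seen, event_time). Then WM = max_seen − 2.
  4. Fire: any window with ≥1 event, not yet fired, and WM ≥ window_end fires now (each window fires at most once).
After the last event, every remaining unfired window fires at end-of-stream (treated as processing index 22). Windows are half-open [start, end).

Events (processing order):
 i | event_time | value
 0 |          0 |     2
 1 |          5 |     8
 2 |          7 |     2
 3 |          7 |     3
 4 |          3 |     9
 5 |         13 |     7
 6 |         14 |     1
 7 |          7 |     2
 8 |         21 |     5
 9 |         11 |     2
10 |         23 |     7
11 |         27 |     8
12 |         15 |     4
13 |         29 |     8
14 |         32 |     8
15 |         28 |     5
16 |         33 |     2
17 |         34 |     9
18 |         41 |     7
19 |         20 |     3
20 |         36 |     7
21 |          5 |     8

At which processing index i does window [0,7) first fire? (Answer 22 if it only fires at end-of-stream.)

i=0 t=0 v=2: → [0,7); WM=-2
i=1 t=5 v=8: → [0,7); WM=3
i=2 t=7 v=2: → [7,14); WM=5
i=3 t=7 v=3: → [7,14); WM=5
i=4 t=3 v=9: → [0,7); WM=5
i=5 t=13 v=7: → [7,14); WM=11; [0,7) fires=3
i=6 t=14 v=1: → [14,21); WM=12
i=7 t=7 v=2: DROP (t<12-2); WM=12
i=8 t=21 v=5: → [21,28); WM=19; [7,14) fires=3
i=9 t=11 v=2: DROP (t<19-2); WM=19
i=10 t=23 v=7: → [21,28); WM=21; [14,21) fires=1
i=11 t=27 v=8: → [21,28); WM=25
i=12 t=15 v=4: DROP (t<25-2); WM=25
i=13 t=29 v=8: → [28,35); WM=27
i=14 t=32 v=8: → [28,35); WM=30; [21,28) fires=3
i=15 t=28 v=5: → [28,35); WM=30
i=16 t=33 v=2: → [28,35); WM=31
i=17 t=34 v=9: → [28,35); WM=32
i=18 t=41 v=7: → [35,42); WM=39; [28,35) fires=4
i=19 t=20 v=3: DROP (t<39-2); WM=39
i=20 t=36 v=7: DROP (t<39-2); WM=39
i=21 t=5 v=8: DROP (t<39-2); WM=39

5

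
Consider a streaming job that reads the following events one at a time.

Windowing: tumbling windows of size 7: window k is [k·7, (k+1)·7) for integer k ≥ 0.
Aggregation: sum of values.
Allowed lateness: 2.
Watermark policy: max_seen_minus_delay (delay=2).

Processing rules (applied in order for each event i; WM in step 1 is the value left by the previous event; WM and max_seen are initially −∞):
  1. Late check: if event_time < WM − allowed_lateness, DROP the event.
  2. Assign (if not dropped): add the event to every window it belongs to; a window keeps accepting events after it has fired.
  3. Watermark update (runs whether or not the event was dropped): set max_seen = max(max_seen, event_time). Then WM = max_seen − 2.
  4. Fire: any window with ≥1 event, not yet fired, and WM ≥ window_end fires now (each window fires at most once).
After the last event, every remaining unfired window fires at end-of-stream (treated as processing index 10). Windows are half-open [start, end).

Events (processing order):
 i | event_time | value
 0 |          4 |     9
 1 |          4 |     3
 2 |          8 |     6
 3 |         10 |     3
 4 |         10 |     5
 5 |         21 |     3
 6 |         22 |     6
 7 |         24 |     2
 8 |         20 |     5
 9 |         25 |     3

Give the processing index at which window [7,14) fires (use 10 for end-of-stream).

5

i=0 t=4 v=9: → [0,7); WM=2
i=1 t=4 v=3: → [0,7); WM=2
i=2 t=8 v=6: → [7,14); WM=6
i=3 t=10 v=3: → [7,14); WM=8; [0,7) fires=12
i=4 t=10 v=5: → [7,14); WM=8
i=5 t=21 v=3: → [21,28); WM=19; [7,14) fires=14
i=6 t=22 v=6: → [21,28); WM=20
i=7 t=24 v=2: → [21,28); WM=22
i=8 t=20 v=5: → [14,21); WM=22; [14,21) fires=5
i=9 t=25 v=3: → [21,28); WM=23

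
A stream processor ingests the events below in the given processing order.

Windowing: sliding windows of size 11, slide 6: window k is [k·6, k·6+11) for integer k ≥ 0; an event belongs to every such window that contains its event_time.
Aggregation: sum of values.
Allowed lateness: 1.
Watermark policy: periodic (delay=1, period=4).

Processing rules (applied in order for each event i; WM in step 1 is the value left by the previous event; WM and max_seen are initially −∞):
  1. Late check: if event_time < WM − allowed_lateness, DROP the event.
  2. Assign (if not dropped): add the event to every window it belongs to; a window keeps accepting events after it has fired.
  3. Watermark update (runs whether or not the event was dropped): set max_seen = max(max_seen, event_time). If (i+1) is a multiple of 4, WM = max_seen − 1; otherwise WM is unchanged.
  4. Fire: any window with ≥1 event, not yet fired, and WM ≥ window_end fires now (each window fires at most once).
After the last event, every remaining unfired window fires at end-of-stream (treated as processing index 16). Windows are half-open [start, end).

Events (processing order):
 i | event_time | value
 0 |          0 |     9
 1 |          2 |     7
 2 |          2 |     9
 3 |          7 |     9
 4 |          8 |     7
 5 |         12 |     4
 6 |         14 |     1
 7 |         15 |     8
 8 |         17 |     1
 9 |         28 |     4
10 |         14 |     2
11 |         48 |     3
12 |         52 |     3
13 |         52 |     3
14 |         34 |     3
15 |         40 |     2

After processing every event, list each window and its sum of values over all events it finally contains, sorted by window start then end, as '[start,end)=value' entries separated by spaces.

[0,11)=41 [6,17)=31 [12,23)=16 [18,29)=4 [24,35)=4 [42,53)=9 [48,59)=9

i=0 t=0 v=9: → [0,11); WM=−∞
i=1 t=2 v=7: → [0,11); WM=−∞
i=2 t=2 v=9: → [0,11); WM=−∞
i=3 t=7 v=9: → [6,17),[0,11); WM=6
i=4 t=8 v=7: → [6,17),[0,11); WM=6
i=5 t=12 v=4: → [12,23),[6,17); WM=6
i=6 t=14 v=1: → [12,23),[6,17); WM=6
i=7 t=15 v=8: → [12,23),[6,17); WM=14; [0,11) fires=41
i=8 t=17 v=1: → [12,23); WM=14
i=9 t=28 v=4: → [24,35),[18,29); WM=14
i=10 t=14 v=2: → [12,23),[6,17); WM=14
i=11 t=48 v=3: → [48,59),[42,53); WM=47; [6,17) fires=31 [12,23) fires=16 [18,29) fires=4 [24,35) fires=4
i=12 t=52 v=3: → [48,59),[42,53); WM=47
i=13 t=52 v=3: → [48,59),[42,53); WM=47
i=14 t=34 v=3: DROP (t<47-1); WM=47
i=15 t=40 v=2: DROP (t<47-1); WM=51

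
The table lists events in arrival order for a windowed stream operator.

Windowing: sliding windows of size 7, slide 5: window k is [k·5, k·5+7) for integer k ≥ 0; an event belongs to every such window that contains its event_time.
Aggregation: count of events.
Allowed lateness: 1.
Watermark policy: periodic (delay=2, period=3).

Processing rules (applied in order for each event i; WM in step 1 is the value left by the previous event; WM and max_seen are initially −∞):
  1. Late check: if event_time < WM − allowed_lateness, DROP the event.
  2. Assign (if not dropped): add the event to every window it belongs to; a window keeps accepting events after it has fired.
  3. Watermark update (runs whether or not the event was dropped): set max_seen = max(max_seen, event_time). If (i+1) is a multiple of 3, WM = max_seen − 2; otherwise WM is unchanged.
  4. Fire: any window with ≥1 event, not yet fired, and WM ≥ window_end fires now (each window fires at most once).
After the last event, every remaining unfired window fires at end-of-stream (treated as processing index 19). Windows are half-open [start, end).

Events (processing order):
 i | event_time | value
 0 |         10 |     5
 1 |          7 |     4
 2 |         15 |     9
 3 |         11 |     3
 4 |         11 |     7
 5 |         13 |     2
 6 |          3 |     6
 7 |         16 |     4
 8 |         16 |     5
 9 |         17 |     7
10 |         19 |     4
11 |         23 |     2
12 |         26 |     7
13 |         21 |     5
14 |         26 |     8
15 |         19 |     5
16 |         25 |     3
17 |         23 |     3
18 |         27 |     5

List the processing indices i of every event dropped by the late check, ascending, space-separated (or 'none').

i=0 t=10 v=5: → [10,17),[5,12); WM=−∞
i=1 t=7 v=4: → [5,12); WM=−∞
i=2 t=15 v=9: → [15,22),[10,17); WM=13; [5,12) fires=2
i=3 t=11 v=3: DROP (t<13-1); WM=13
i=4 t=11 v=7: DROP (t<13-1); WM=13
i=5 t=13 v=2: → [10,17); WM=13
i=6 t=3 v=6: DROP (t<13-1); WM=13
i=7 t=16 v=4: → [15,22),[10,17); WM=13
i=8 t=16 v=5: → [15,22),[10,17); WM=14
i=9 t=17 v=7: → [15,22); WM=14
i=10 t=19 v=4: → [15,22); WM=14
i=11 t=23 v=2: → [20,27); WM=21; [10,17) fires=5
i=12 t=26 v=7: → [25,32),[20,27); WM=21
i=13 t=21 v=5: → [20,27),[15,22); WM=21
i=14 t=26 v=8: → [25,32),[20,27); WM=24; [15,22) fires=6
i=15 t=19 v=5: DROP (t<24-1); WM=24
i=16 t=25 v=3: → [25,32),[20,27); WM=24
i=17 t=23 v=3: → [20,27); WM=24
i=18 t=27 v=5: → [25,32); WM=24

3 4 6 15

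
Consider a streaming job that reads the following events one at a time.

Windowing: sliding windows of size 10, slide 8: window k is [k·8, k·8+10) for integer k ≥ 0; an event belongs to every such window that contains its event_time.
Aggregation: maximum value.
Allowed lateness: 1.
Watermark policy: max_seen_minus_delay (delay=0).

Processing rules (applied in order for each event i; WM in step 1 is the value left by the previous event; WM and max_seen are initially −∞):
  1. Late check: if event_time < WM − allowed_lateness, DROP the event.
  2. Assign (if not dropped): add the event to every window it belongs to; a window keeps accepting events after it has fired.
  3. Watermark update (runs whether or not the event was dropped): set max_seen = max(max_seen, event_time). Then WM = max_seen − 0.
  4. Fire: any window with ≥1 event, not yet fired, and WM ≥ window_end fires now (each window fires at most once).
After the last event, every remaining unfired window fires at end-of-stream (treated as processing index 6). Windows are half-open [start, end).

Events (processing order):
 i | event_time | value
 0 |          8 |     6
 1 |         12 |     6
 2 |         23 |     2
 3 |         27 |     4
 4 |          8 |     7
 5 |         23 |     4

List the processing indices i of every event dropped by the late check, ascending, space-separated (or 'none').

i=0 t=8 v=6: → [8,18),[0,10); WM=8
i=1 t=12 v=6: → [8,18); WM=12; [0,10) fires=6
i=2 t=23 v=2: → [16,26); WM=23; [8,18) fires=6
i=3 t=27 v=4: → [24,34); WM=27; [16,26) fires=2
i=4 t=8 v=7: DROP (t<27-1); WM=27
i=5 t=23 v=4: DROP (t<27-1); WM=27

4 5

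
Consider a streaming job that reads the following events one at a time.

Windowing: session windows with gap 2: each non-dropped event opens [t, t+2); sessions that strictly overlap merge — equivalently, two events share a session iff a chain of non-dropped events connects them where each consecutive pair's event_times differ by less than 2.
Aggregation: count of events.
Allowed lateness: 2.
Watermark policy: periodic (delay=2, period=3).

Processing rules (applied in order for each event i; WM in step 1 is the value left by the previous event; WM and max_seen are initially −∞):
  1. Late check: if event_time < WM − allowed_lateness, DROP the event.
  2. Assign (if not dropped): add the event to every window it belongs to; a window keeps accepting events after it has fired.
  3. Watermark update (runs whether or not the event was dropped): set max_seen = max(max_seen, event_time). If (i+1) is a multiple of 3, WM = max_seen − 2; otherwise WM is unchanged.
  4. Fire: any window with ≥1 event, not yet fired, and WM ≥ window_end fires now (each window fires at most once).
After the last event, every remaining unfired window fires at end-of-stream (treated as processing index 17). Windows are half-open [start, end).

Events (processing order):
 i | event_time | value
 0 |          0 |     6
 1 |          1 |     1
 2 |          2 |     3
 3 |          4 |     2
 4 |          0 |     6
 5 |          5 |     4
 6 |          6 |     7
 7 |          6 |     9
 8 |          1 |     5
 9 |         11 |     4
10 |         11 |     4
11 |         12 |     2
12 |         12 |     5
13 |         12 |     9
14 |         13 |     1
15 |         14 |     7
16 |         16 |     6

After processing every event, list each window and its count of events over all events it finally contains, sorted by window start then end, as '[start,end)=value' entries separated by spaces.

i=0 t=0 v=6: → [0,2); WM=−∞
i=1 t=1 v=1: → [0,3); WM=−∞
i=2 t=2 v=3: → [0,4); WM=0
i=3 t=4 v=2: → [4,6); WM=0
i=4 t=0 v=6: → [0,4); WM=0
i=5 t=5 v=4: → [4,7); WM=3
i=6 t=6 v=7: → [4,8); WM=3
i=7 t=6 v=9: → [4,8); WM=3
i=8 t=1 v=5: → [0,4); WM=4
i=9 t=11 v=4: → [11,13); WM=4
i=10 t=11 v=4: → [11,13); WM=4
i=11 t=12 v=2: → [11,14); WM=10
i=12 t=12 v=5: → [11,14); WM=10
i=13 t=12 v=9: → [11,14); WM=10
i=14 t=13 v=1: → [11,15); WM=11
i=15 t=14 v=7: → [11,16); WM=11
i=16 t=16 v=6: → [16,18); WM=11

[0,4)=5 [4,8)=4 [11,16)=7 [16,18)=1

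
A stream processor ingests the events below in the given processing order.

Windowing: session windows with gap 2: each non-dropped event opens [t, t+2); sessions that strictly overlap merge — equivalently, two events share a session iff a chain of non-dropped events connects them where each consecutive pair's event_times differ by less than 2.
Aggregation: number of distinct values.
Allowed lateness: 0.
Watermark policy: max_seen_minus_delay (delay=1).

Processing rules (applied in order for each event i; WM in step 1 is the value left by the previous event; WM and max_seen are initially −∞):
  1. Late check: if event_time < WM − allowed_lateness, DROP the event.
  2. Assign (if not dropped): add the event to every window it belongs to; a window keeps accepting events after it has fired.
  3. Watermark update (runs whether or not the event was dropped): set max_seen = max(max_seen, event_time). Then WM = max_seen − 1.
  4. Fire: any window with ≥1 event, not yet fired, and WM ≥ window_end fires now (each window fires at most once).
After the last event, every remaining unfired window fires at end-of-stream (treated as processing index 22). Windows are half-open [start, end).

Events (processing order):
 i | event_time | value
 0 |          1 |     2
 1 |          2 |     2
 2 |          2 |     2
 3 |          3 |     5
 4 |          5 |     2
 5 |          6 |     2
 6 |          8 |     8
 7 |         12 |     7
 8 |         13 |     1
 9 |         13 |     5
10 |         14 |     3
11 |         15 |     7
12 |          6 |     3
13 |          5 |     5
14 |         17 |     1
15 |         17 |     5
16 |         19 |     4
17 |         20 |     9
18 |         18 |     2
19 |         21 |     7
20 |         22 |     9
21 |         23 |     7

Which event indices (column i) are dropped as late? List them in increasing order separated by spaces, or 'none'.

12 13 18

i=0 t=1 v=2: → [1,3); WM=0
i=1 t=2 v=2: → [1,4); WM=1
i=2 t=2 v=2: → [1,4); WM=1
i=3 t=3 v=5: → [1,5); WM=2
i=4 t=5 v=2: → [5,7); WM=4
i=5 t=6 v=2: → [5,8); WM=5
i=6 t=8 v=8: → [8,10); WM=7
i=7 t=12 v=7: → [12,14); WM=11
i=8 t=13 v=1: → [12,15); WM=12
i=9 t=13 v=5: → [12,15); WM=12
i=10 t=14 v=3: → [12,16); WM=13
i=11 t=15 v=7: → [12,17); WM=14
i=12 t=6 v=3: DROP (t<14-0); WM=14
i=13 t=5 v=5: DROP (t<14-0); WM=14
i=14 t=17 v=1: → [17,19); WM=16
i=15 t=17 v=5: → [17,19); WM=16
i=16 t=19 v=4: → [19,21); WM=18
i=17 t=20 v=9: → [19,22); WM=19
i=18 t=18 v=2: DROP (t<19-0); WM=19
i=19 t=21 v=7: → [19,23); WM=20
i=20 t=22 v=9: → [19,24); WM=21
i=21 t=23 v=7: → [19,25); WM=22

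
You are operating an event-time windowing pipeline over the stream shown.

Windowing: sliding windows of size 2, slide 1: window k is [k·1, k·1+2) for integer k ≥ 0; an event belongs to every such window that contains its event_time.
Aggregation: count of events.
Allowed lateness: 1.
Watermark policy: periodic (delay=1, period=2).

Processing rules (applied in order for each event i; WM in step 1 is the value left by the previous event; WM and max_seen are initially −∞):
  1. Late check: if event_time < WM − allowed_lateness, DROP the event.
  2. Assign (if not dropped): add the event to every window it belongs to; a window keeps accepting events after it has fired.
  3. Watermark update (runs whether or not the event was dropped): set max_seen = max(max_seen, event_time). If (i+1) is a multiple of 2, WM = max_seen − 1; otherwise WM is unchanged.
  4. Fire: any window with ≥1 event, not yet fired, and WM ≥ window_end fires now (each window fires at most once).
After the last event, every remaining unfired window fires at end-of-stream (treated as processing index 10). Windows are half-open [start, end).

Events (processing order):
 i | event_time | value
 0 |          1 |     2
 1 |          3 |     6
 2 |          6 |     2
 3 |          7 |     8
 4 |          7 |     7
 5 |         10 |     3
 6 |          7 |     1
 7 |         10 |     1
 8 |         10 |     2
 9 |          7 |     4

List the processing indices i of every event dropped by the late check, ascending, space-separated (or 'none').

6 9

i=0 t=1 v=2: → [1,3),[0,2); WM=−∞
i=1 t=3 v=6: → [3,5),[2,4); WM=2; [0,2) fires=1
i=2 t=6 v=2: → [6,8),[5,7); WM=2
i=3 t=7 v=8: → [7,9),[6,8); WM=6; [1,3) fires=1 [2,4) fires=1 [3,5) fires=1
i=4 t=7 v=7: → [7,9),[6,8); WM=6
i=5 t=10 v=3: → [10,12),[9,11); WM=9; [5,7) fires=1 [6,8) fires=3 [7,9) fires=2
i=6 t=7 v=1: DROP (t<9-1); WM=9
i=7 t=10 v=1: → [10,12),[9,11); WM=9
i=8 t=10 v=2: → [10,12),[9,11); WM=9
i=9 t=7 v=4: DROP (t<9-1); WM=9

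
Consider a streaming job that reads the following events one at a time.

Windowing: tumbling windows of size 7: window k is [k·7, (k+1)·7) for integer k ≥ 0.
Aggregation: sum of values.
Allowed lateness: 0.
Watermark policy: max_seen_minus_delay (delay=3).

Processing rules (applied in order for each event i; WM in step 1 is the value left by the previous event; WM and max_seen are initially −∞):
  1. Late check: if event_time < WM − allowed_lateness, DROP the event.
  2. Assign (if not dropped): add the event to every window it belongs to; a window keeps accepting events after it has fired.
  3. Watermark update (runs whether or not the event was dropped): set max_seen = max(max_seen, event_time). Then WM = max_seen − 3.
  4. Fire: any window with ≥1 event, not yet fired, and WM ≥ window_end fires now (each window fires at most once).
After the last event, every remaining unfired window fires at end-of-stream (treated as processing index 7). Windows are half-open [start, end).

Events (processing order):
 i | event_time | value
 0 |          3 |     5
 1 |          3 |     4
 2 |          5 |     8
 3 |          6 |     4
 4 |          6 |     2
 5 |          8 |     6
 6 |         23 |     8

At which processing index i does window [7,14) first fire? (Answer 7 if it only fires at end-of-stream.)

i=0 t=3 v=5: → [0,7); WM=0
i=1 t=3 v=4: → [0,7); WM=0
i=2 t=5 v=8: → [0,7); WM=2
i=3 t=6 v=4: → [0,7); WM=3
i=4 t=6 v=2: → [0,7); WM=3
i=5 t=8 v=6: → [7,14); WM=5
i=6 t=23 v=8: → [21,28); WM=20; [0,7) fires=23 [7,14) fires=6

6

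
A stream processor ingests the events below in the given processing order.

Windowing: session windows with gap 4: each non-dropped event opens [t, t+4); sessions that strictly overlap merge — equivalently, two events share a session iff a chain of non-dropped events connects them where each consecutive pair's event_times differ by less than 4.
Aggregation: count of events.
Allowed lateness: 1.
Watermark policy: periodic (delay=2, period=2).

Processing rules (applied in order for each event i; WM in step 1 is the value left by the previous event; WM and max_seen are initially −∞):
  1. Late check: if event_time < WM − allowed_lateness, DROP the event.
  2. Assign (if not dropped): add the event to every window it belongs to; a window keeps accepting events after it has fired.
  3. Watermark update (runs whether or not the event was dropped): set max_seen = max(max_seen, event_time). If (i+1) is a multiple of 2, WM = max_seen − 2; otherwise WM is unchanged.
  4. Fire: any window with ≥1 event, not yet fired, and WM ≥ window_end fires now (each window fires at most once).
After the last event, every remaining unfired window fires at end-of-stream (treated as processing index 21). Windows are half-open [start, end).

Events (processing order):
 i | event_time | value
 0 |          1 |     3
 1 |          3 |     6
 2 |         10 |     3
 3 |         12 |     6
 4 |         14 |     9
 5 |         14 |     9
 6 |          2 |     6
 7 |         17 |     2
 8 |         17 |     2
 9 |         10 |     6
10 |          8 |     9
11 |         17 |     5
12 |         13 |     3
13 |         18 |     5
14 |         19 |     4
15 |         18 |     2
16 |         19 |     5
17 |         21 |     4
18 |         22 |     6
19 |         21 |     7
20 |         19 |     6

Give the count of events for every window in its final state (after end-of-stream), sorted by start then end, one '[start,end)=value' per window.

[1,7)=2 [10,26)=15

i=0 t=1 v=3: → [1,5); WM=−∞
i=1 t=3 v=6: → [1,7); WM=1
i=2 t=10 v=3: → [10,14); WM=1
i=3 t=12 v=6: → [10,16); WM=10
i=4 t=14 v=9: → [10,18); WM=10
i=5 t=14 v=9: → [10,18); WM=12
i=6 t=2 v=6: DROP (t<12-1); WM=12
i=7 t=17 v=2: → [10,21); WM=15
i=8 t=17 v=2: → [10,21); WM=15
i=9 t=10 v=6: DROP (t<15-1); WM=15
i=10 t=8 v=9: DROP (t<15-1); WM=15
i=11 t=17 v=5: → [10,21); WM=15
i=12 t=13 v=3: DROP (t<15-1); WM=15
i=13 t=18 v=5: → [10,22); WM=16
i=14 t=19 v=4: → [10,23); WM=16
i=15 t=18 v=2: → [10,23); WM=17
i=16 t=19 v=5: → [10,23); WM=17
i=17 t=21 v=4: → [10,25); WM=19
i=18 t=22 v=6: → [10,26); WM=19
i=19 t=21 v=7: → [10,26); WM=20
i=20 t=19 v=6: → [10,26); WM=20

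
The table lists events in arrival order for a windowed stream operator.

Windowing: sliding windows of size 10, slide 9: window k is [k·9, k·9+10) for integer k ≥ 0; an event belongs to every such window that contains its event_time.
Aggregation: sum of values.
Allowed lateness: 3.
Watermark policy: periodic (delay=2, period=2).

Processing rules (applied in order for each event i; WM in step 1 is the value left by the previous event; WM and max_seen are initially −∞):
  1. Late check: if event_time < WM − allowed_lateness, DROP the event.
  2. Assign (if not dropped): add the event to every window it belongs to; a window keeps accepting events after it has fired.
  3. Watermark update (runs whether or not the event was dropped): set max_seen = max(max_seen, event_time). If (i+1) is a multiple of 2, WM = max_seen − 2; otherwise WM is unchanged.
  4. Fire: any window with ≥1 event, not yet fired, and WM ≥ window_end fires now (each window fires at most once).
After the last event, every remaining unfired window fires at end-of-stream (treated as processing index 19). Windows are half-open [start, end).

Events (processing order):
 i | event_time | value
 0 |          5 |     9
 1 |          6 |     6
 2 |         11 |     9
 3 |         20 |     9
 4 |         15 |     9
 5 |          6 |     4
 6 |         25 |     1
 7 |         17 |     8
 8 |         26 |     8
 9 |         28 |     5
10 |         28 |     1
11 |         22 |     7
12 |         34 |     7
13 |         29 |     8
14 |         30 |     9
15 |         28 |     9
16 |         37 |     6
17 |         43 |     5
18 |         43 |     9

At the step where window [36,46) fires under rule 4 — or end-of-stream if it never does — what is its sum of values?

i=0 t=5 v=9: → [0,10); WM=−∞
i=1 t=6 v=6: → [0,10); WM=4
i=2 t=11 v=9: → [9,19); WM=4
i=3 t=20 v=9: → [18,28); WM=18; [0,10) fires=15
i=4 t=15 v=9: → [9,19); WM=18
i=5 t=6 v=4: DROP (t<18-3); WM=18
i=6 t=25 v=1: → [18,28); WM=18
i=7 t=17 v=8: → [9,19); WM=23; [9,19) fires=26
i=8 t=26 v=8: → [18,28); WM=23
i=9 t=28 v=5: → [27,37); WM=26
i=10 t=28 v=1: → [27,37); WM=26
i=11 t=22 v=7: DROP (t<26-3); WM=26
i=12 t=34 v=7: → [27,37); WM=26
i=13 t=29 v=8: → [27,37); WM=32; [18,28) fires=18
i=14 t=30 v=9: → [27,37); WM=32
i=15 t=28 v=9: DROP (t<32-3); WM=32
i=16 t=37 v=6: → [36,46); WM=32
i=17 t=43 v=5: → [36,46); WM=41; [27,37) fires=30
i=18 t=43 v=9: → [36,46); WM=41

20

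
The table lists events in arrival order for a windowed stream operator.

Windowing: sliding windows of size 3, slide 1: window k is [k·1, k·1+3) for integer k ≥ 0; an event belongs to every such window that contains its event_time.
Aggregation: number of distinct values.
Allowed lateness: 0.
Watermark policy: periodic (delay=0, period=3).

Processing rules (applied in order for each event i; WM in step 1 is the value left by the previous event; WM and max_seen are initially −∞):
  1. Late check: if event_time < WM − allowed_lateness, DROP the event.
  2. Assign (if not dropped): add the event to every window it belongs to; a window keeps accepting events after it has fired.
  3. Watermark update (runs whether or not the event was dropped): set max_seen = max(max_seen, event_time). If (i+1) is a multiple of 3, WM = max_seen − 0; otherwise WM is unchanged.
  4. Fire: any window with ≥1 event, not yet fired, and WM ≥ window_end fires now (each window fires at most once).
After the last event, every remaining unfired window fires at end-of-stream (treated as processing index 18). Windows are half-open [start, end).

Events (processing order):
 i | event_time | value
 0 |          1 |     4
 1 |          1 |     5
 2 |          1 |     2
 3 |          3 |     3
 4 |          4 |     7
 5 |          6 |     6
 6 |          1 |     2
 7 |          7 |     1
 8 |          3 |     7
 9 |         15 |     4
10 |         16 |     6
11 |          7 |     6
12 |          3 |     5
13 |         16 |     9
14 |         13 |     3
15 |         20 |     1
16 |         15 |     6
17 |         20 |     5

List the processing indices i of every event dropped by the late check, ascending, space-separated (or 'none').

6 8 12 14 16

i=0 t=1 v=4: → [1,4),[0,3); WM=−∞
i=1 t=1 v=5: → [1,4),[0,3); WM=−∞
i=2 t=1 v=2: → [1,4),[0,3); WM=1
i=3 t=3 v=3: → [3,6),[2,5),[1,4); WM=1
i=4 t=4 v=7: → [4,7),[3,6),[2,5); WM=1
i=5 t=6 v=6: → [6,9),[5,8),[4,7); WM=6; [0,3) fires=3 [1,4) fires=4 [2,5) fires=2 [3,6) fires=2
i=6 t=1 v=2: DROP (t<6-0); WM=6
i=7 t=7 v=1: → [7,10),[6,9),[5,8); WM=6
i=8 t=3 v=7: DROP (t<6-0); WM=7; [4,7) fires=2
i=9 t=15 v=4: → [15,18),[14,17),[13,16); WM=7
i=10 t=16 v=6: → [16,19),[15,18),[14,17); WM=7
i=11 t=7 v=6: → [7,10),[6,9),[5,8); WM=16; [5,8) fires=2 [6,9) fires=2 [7,10) fires=2 [13,16) fires=1
i=12 t=3 v=5: DROP (t<16-0); WM=16
i=13 t=16 v=9: → [16,19),[15,18),[14,17); WM=16
i=14 t=13 v=3: DROP (t<16-0); WM=16
i=15 t=20 v=1: → [20,23),[19,22),[18,21); WM=16
i=16 t=15 v=6: DROP (t<16-0); WM=16
i=17 t=20 v=5: → [20,23),[19,22),[18,21); WM=20; [14,17) fires=3 [15,18) fires=3 [16,19) fires=2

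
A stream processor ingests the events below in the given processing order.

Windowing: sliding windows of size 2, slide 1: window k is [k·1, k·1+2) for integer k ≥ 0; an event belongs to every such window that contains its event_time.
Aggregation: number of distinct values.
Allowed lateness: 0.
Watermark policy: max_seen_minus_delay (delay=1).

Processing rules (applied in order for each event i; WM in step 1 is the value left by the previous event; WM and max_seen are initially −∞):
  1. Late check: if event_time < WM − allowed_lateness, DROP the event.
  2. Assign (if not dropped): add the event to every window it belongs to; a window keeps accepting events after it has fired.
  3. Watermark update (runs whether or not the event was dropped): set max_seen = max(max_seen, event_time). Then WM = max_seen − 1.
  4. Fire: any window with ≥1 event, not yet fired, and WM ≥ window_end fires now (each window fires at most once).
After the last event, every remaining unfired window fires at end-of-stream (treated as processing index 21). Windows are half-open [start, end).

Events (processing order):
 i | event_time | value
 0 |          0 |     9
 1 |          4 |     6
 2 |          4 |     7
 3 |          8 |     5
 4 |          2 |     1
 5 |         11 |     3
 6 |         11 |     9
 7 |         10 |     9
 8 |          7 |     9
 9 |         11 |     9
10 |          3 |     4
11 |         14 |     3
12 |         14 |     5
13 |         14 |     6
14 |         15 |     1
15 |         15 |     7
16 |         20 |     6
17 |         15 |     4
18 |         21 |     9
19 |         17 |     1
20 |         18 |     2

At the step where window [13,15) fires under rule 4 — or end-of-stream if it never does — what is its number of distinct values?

3

i=0 t=0 v=9: → [0,2); WM=-1
i=1 t=4 v=6: → [4,6),[3,5); WM=3; [0,2) fires=1
i=2 t=4 v=7: → [4,6),[3,5); WM=3
i=3 t=8 v=5: → [8,10),[7,9); WM=7; [3,5) fires=2 [4,6) fires=2
i=4 t=2 v=1: DROP (t<7-0); WM=7
i=5 t=11 v=3: → [11,13),[10,12); WM=10; [7,9) fires=1 [8,10) fires=1
i=6 t=11 v=9: → [11,13),[10,12); WM=10
i=7 t=10 v=9: → [10,12),[9,11); WM=10
i=8 t=7 v=9: DROP (t<10-0); WM=10
i=9 t=11 v=9: → [11,13),[10,12); WM=10
i=10 t=3 v=4: DROP (t<10-0); WM=10
i=11 t=14 v=3: → [14,16),[13,15); WM=13; [9,11) fires=1 [10,12) fires=2 [11,13) fires=2
i=12 t=14 v=5: → [14,16),[13,15); WM=13
i=13 t=14 v=6: → [14,16),[13,15); WM=13
i=14 t=15 v=1: → [15,17),[14,16); WM=14
i=15 t=15 v=7: → [15,17),[14,16); WM=14
i=16 t=20 v=6: → [20,22),[19,21); WM=19; [13,15) fires=3 [14,16) fires=5 [15,17) fires=2
i=17 t=15 v=4: DROP (t<19-0); WM=19
i=18 t=21 v=9: → [21,23),[20,22); WM=20
i=19 t=17 v=1: DROP (t<20-0); WM=20
i=20 t=18 v=2: DROP (t<20-0); WM=20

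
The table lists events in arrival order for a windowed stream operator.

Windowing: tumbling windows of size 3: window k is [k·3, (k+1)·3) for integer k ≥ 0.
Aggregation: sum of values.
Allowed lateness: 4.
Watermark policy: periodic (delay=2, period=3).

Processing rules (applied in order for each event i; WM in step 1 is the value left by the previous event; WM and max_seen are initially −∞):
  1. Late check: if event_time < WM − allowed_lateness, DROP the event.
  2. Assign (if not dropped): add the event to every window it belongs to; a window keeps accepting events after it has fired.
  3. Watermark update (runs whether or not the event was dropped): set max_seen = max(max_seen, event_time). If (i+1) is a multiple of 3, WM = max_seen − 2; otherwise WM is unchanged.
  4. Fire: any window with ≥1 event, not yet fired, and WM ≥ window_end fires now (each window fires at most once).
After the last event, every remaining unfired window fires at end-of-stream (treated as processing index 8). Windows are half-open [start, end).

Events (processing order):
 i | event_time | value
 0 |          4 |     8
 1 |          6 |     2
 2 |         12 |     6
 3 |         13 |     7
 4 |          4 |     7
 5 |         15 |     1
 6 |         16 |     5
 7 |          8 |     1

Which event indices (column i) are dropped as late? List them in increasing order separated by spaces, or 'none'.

4 7

i=0 t=4 v=8: → [3,6); WM=−∞
i=1 t=6 v=2: → [6,9); WM=−∞
i=2 t=12 v=6: → [12,15); WM=10; [3,6) fires=8 [6,9) fires=2
i=3 t=13 v=7: → [12,15); WM=10
i=4 t=4 v=7: DROP (t<10-4); WM=10
i=5 t=15 v=1: → [15,18); WM=13
i=6 t=16 v=5: → [15,18); WM=13
i=7 t=8 v=1: DROP (t<13-4); WM=13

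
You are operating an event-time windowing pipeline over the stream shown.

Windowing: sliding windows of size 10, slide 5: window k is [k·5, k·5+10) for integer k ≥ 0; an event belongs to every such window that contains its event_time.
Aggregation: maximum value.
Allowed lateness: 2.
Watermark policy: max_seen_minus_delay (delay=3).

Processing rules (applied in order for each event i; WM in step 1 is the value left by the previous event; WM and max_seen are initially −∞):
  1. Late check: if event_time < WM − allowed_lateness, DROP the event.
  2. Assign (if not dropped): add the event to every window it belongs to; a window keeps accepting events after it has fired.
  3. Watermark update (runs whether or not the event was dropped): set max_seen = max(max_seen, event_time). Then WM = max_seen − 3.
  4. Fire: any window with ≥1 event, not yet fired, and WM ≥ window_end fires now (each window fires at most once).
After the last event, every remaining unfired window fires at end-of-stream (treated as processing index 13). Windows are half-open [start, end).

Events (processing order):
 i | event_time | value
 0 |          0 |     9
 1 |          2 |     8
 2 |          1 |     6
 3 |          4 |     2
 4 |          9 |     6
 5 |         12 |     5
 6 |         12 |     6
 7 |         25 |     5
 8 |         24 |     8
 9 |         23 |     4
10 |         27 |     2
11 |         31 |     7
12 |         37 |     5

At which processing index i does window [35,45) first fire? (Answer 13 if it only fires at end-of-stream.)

i=0 t=0 v=9: → [0,10); WM=-3
i=1 t=2 v=8: → [0,10); WM=-1
i=2 t=1 v=6: → [0,10); WM=-1
i=3 t=4 v=2: → [0,10); WM=1
i=4 t=9 v=6: → [5,15),[0,10); WM=6
i=5 t=12 v=5: → [10,20),[5,15); WM=9
i=6 t=12 v=6: → [10,20),[5,15); WM=9
i=7 t=25 v=5: → [25,35),[20,30); WM=22; [0,10) fires=9 [5,15) fires=6 [10,20) fires=6
i=8 t=24 v=8: → [20,30),[15,25); WM=22
i=9 t=23 v=4: → [20,30),[15,25); WM=22
i=10 t=27 v=2: → [25,35),[20,30); WM=24
i=11 t=31 v=7: → [30,40),[25,35); WM=28; [15,25) fires=8
i=12 t=37 v=5: → [35,45),[30,40); WM=34; [20,30) fires=8

13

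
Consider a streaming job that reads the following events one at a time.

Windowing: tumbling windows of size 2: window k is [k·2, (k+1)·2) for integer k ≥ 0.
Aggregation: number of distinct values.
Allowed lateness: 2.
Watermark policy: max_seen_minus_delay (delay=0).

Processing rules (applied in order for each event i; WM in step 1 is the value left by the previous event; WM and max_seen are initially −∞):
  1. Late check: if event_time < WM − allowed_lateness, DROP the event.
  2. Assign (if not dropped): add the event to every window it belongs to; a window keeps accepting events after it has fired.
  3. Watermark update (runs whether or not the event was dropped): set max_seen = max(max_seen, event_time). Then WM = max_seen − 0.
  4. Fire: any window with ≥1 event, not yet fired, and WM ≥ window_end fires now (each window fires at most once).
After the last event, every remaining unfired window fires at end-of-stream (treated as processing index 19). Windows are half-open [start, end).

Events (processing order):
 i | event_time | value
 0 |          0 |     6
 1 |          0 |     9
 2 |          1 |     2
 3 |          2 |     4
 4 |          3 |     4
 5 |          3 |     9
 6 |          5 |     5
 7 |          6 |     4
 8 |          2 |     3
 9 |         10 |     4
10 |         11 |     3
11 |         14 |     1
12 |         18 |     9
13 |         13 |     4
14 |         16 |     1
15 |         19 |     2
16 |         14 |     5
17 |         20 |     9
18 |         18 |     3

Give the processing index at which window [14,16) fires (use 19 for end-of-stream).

i=0 t=0 v=6: → [0,2); WM=0
i=1 t=0 v=9: → [0,2); WM=0
i=2 t=1 v=2: → [0,2); WM=1
i=3 t=2 v=4: → [2,4); WM=2; [0,2) fires=3
i=4 t=3 v=4: → [2,4); WM=3
i=5 t=3 v=9: → [2,4); WM=3
i=6 t=5 v=5: → [4,6); WM=5; [2,4) fires=2
i=7 t=6 v=4: → [6,8); WM=6; [4,6) fires=1
i=8 t=2 v=3: DROP (t<6-2); WM=6
i=9 t=10 v=4: → [10,12); WM=10; [6,8) fires=1
i=10 t=11 v=3: → [10,12); WM=11
i=11 t=14 v=1: → [14,16); WM=14; [10,12) fires=2
i=12 t=18 v=9: → [18,20); WM=18; [14,16) fires=1
i=13 t=13 v=4: DROP (t<18-2); WM=18
i=14 t=16 v=1: → [16,18); WM=18; [16,18) fires=1
i=15 t=19 v=2: → [18,20); WM=19
i=16 t=14 v=5: DROP (t<19-2); WM=19
i=17 t=20 v=9: → [20,22); WM=20; [18,20) fires=2
i=18 t=18 v=3: → [18,20); WM=20

12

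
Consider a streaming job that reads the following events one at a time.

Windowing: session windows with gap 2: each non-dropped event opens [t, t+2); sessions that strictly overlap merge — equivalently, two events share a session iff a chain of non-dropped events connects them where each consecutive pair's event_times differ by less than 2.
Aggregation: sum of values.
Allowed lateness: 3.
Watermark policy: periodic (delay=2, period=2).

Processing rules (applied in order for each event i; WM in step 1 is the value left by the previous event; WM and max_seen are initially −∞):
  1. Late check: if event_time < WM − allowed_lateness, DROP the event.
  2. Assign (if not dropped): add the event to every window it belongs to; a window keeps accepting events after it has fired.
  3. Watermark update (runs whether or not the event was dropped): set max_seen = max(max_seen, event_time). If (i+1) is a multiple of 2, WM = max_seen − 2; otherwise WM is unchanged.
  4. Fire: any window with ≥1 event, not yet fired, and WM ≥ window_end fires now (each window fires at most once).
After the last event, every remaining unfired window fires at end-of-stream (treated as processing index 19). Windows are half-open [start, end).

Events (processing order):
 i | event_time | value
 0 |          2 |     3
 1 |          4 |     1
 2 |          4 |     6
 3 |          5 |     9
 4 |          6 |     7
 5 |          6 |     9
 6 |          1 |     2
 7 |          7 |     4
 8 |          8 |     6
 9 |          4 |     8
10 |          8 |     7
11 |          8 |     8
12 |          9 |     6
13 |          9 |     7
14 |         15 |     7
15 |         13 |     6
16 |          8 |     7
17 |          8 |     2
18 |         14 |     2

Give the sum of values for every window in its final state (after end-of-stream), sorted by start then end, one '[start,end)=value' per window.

[1,4)=5 [4,11)=78 [13,17)=15

i=0 t=2 v=3: → [2,4); WM=−∞
i=1 t=4 v=1: → [4,6); WM=2
i=2 t=4 v=6: → [4,6); WM=2
i=3 t=5 v=9: → [4,7); WM=3
i=4 t=6 v=7: → [4,8); WM=3
i=5 t=6 v=9: → [4,8); WM=4
i=6 t=1 v=2: → [1,4); WM=4
i=7 t=7 v=4: → [4,9); WM=5
i=8 t=8 v=6: → [4,10); WM=5
i=9 t=4 v=8: → [4,10); WM=6
i=10 t=8 v=7: → [4,10); WM=6
i=11 t=8 v=8: → [4,10); WM=6
i=12 t=9 v=6: → [4,11); WM=6
i=13 t=9 v=7: → [4,11); WM=7
i=14 t=15 v=7: → [15,17); WM=7
i=15 t=13 v=6: → [13,15); WM=13
i=16 t=8 v=7: DROP (t<13-3); WM=13
i=17 t=8 v=2: DROP (t<13-3); WM=13
i=18 t=14 v=2: → [13,17); WM=13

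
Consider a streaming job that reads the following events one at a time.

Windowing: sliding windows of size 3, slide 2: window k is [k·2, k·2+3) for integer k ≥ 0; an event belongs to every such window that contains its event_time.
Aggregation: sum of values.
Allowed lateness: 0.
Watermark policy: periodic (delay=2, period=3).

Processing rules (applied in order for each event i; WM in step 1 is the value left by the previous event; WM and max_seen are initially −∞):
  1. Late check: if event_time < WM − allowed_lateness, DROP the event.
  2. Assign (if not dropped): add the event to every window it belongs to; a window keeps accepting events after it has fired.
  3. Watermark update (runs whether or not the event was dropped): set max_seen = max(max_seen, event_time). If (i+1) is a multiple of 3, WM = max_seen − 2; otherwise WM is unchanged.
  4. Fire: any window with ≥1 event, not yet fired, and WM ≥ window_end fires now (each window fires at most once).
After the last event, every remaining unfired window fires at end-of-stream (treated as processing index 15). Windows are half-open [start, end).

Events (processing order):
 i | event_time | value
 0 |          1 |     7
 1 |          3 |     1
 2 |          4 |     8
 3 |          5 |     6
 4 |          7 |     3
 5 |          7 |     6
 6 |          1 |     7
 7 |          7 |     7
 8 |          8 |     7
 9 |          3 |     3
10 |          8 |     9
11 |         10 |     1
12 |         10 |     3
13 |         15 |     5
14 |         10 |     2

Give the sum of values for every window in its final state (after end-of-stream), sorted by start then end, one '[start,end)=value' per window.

i=0 t=1 v=7: → [0,3); WM=−∞
i=1 t=3 v=1: → [2,5); WM=−∞
i=2 t=4 v=8: → [4,7),[2,5); WM=2
i=3 t=5 v=6: → [4,7); WM=2
i=4 t=7 v=3: → [6,9); WM=2
i=5 t=7 v=6: → [6,9); WM=5; [0,3) fires=7 [2,5) fires=9
i=6 t=1 v=7: DROP (t<5-0); WM=5
i=7 t=7 v=7: → [6,9); WM=5
i=8 t=8 v=7: → [8,11),[6,9); WM=6
i=9 t=3 v=3: DROP (t<6-0); WM=6
i=10 t=8 v=9: → [8,11),[6,9); WM=6
i=11 t=10 v=1: → [10,13),[8,11); WM=8; [4,7) fires=14
i=12 t=10 v=3: → [10,13),[8,11); WM=8
i=13 t=15 v=5: → [14,17); WM=8
i=14 t=10 v=2: → [10,13),[8,11); WM=13; [6,9) fires=32 [8,11) fires=22 [10,13) fires=6

[0,3)=7 [2,5)=9 [4,7)=14 [6,9)=32 [8,11)=22 [10,13)=6 [14,17)=5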